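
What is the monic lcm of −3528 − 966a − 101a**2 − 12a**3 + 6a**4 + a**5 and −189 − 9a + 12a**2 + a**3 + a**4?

By polynomial division,
  a**5 + 6a**4 − 12a**3 − 101a**2 − 966a − 3528 = (a + 5)(a**4 + a**3 + 12a**2 − 9a − 189) + (−29a**3 − 152a**2 − 732a − 2583)
  a**4 + a**3 + 12a**2 − 9a − 189 = (−(1/29)a + 123/841)(−29a**3 − 152a**2 − 732a − 2583) + ((7560/841)a**2 + (7560/841)a + 158760/841)
  −29a**3 − 152a**2 − 732a − 2583 = (−(24389/7560)a − 34481/2520)((7560/841)a**2 + (7560/841)a + 158760/841) + (0)
Last nonzero remainder: (7560/841)a**2 + (7560/841)a + 158760/841. Dividing through by 7560/841 gives the monic gcd a**2 + a + 21.
Then lcm(f, g) = f·g / gcd(f, g); expanding and making the result monic gives the answer.

31752 + 8694a − 2619a**2 − 858a**3 − 155a**4 − 21a**5 + 6a**6 + a**7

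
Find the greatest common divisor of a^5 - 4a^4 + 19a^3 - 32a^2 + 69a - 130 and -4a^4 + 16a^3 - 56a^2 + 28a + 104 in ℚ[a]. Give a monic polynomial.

a^3 - 5a^2 + 19a - 26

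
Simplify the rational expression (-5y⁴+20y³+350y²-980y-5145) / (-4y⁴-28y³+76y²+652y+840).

(5y²-70y+245)/(4y²-12y-40)

Euclidean algorithm in ℚ[y]:
  -5y⁴+20y³+350y²-980y-5145 = (5/4)(-4y⁴-28y³+76y²+652y+840) + (55y³+255y²-1795y-6195)
  -4y⁴-28y³+76y²+652y+840 = (-(4/55)y-104/605)(55y³+255y²-1795y-6195) + (-(1296/121)y²-(12960/121)y-27216/121)
  55y³+255y²-1795y-6195 = (-(6655/1296)y+35695/1296)(-(1296/121)y²-(12960/121)y-27216/121) + (0)
Last nonzero remainder: -(1296/121)y²-(12960/121)y-27216/121. Dividing through by -1296/121 gives the monic gcd y²+10y+21.
Cancel y²+10y+21 from numerator and denominator to get the reduced form.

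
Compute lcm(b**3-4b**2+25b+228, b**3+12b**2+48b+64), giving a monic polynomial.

Euclidean algorithm in ℚ[b]:
  b**3-4b**2+25b+228 = (b**3+12b**2+48b+64) + (-16b**2-23b+164)
  b**3+12b**2+48b+64 = (-(1/16)b-169/256)(-16b**2-23b+164) + ((11025/256)b+11025/64)
  -16b**2-23b+164 = (-(4096/11025)b+10496/11025)((11025/256)b+11025/64) + (0)
Last nonzero remainder: (11025/256)b+11025/64. Dividing through by 11025/256 gives the monic gcd b+4.
Then lcm(f, g) = f·g / gcd(f, g); expanding and making the result monic gives the answer.

b**5+4b**4+9b**3+364b**2+2224b+3648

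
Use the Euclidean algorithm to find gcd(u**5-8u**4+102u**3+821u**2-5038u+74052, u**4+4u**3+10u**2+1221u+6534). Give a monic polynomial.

u**3-2u**2+22u+1089

Repeated division with remainder:
  u**5-8u**4+102u**3+821u**2-5038u+74052 = (u-12)(u**4+4u**3+10u**2+1221u+6534) + (140u**3-280u**2+3080u+152460)
  u**4+4u**3+10u**2+1221u+6534 = ((1/140)u+3/70)(140u**3-280u**2+3080u+152460) + (0)
Last nonzero remainder: 140u**3-280u**2+3080u+152460. Dividing through by 140 gives the monic gcd u**3-2u**2+22u+1089.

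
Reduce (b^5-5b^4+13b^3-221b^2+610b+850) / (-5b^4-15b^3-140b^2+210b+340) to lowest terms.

Euclidean algorithm in ℚ[b]:
  b^5-5b^4+13b^3-221b^2+610b+850 = (-(1/5)b+8/5)(-5b^4-15b^3-140b^2+210b+340) + (9b^3+45b^2+342b+306)
  -5b^4-15b^3-140b^2+210b+340 = (-(5/9)b+10/9)(9b^3+45b^2+342b+306) + (0)
Last nonzero remainder: 9b^3+45b^2+342b+306. Dividing through by 9 gives the monic gcd b^3+5b^2+38b+34.
Cancel b^3+5b^2+38b+34 from numerator and denominator to get the reduced form.

(-b^2+10b-25)/(5b-10)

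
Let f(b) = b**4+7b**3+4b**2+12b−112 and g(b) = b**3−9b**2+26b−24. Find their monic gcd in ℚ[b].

b−2

Repeated division with remainder:
  b**4+7b**3+4b**2+12b−112 = (b+16)(b**3−9b**2+26b−24) + (122b**2−380b+272)
  b**3−9b**2+26b−24 = ((1/122)b−359/7442)(122b**2−380b+272) + ((20240/3721)b−40480/3721)
  122b**2−380b+272 = ((226981/10120)b−63257/2530)((20240/3721)b−40480/3721) + (0)
Last nonzero remainder: (20240/3721)b−40480/3721. Dividing through by 20240/3721 gives the monic gcd b−2.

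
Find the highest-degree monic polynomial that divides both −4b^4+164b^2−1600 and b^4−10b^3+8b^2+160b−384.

b^2−16

By polynomial division,
  −4b^4+164b^2−1600 = (−4)(b^4−10b^3+8b^2+160b−384) + (−40b^3+196b^2+640b−3136)
  b^4−10b^3+8b^2+160b−384 = (−(1/40)b+51/400)(−40b^3+196b^2+640b−3136) + (−(99/100)b^2+396/25)
  −40b^3+196b^2+640b−3136 = ((4000/99)b−19600/99)(−(99/100)b^2+396/25) + (0)
Last nonzero remainder: −(99/100)b^2+396/25. Dividing through by −99/100 gives the monic gcd b^2−16.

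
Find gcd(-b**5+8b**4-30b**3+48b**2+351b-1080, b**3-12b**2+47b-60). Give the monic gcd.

By polynomial division,
  -b**5+8b**4-30b**3+48b**2+351b-1080 = (-b**2-4b-31)(b**3-12b**2+47b-60) + (-196b**2+1568b-2940)
  b**3-12b**2+47b-60 = (-(1/196)b+1/49)(-196b**2+1568b-2940) + (0)
Last nonzero remainder: -196b**2+1568b-2940. Dividing through by -196 gives the monic gcd b**2-8b+15.

b**2-8b+15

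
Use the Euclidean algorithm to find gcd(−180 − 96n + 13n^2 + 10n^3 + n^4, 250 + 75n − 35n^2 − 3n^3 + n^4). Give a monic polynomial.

10 + 7n + n^2

Repeated division with remainder:
  n^4 + 10n^3 + 13n^2 − 96n − 180 = (n^4 − 3n^3 − 35n^2 + 75n + 250) + (13n^3 + 48n^2 − 171n − 430)
  n^4 − 3n^3 − 35n^2 + 75n + 250 = ((1/13)n − 87/169)(13n^3 + 48n^2 − 171n − 430) + ((484/169)n^2 + (3388/169)n + 4840/169)
  13n^3 + 48n^2 − 171n − 430 = ((2197/484)n − 7267/484)((484/169)n^2 + (3388/169)n + 4840/169) + (0)
Last nonzero remainder: (484/169)n^2 + (3388/169)n + 4840/169. Dividing through by 484/169 gives the monic gcd n^2 + 7n + 10.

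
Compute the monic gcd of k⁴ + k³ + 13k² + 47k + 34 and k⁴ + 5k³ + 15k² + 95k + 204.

Apply the Euclidean algorithm:
  k⁴ + k³ + 13k² + 47k + 34 = (k⁴ + 5k³ + 15k² + 95k + 204) + (-4k³ - 2k² - 48k - 170)
  k⁴ + 5k³ + 15k² + 95k + 204 = (-(1/4)k - 9/8)(-4k³ - 2k² - 48k - 170) + ((3/4)k² - (3/2)k + 51/4)
  -4k³ - 2k² - 48k - 170 = (-(16/3)k - 40/3)((3/4)k² - (3/2)k + 51/4) + (0)
Last nonzero remainder: (3/4)k² - (3/2)k + 51/4. Dividing through by 3/4 gives the monic gcd k² - 2k + 17.

k² - 2k + 17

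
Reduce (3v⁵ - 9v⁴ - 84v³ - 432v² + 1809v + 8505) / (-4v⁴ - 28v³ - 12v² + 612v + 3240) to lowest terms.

(-3v² + 12v + 63)/(4v + 24)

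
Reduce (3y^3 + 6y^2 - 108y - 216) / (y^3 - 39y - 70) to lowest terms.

Apply the Euclidean algorithm:
  3y^3 + 6y^2 - 108y - 216 = (3)(y^3 - 39y - 70) + (6y^2 + 9y - 6)
  y^3 - 39y - 70 = ((1/6)y - 1/4)(6y^2 + 9y - 6) + (-(143/4)y - 143/2)
  6y^2 + 9y - 6 = (-(24/143)y + 12/143)(-(143/4)y - 143/2) + (0)
Last nonzero remainder: -(143/4)y - 143/2. Dividing through by -143/4 gives the monic gcd y + 2.
Cancel y + 2 from numerator and denominator to get the reduced form.

(3y^2 - 108)/(y^2 - 2y - 35)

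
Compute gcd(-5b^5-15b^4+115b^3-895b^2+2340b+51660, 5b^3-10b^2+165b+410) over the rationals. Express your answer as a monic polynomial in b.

Euclidean algorithm in ℚ[b]:
  -5b^5-15b^4+115b^3-895b^2+2340b+51660 = (-b^2-5b+46)(5b^3-10b^2+165b+410) + (800b^2-3200b+32800)
  5b^3-10b^2+165b+410 = ((1/160)b+1/80)(800b^2-3200b+32800) + (0)
Last nonzero remainder: 800b^2-3200b+32800. Dividing through by 800 gives the monic gcd b^2-4b+41.

b^2-4b+41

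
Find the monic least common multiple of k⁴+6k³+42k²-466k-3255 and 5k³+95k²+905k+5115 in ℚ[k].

k⁵+17k⁴+108k³-4k²-8381k-35805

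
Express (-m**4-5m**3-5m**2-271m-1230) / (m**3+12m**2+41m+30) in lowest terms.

(-m**2+6m-41)/(m+1)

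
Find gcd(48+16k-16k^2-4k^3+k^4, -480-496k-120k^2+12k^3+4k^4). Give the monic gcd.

-24-20k-2k^2+k^3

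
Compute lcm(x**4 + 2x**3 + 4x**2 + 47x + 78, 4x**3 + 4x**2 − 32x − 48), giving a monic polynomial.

Repeated division with remainder:
  x**4 + 2x**3 + 4x**2 + 47x + 78 = ((1/4)x + 1/4)(4x**3 + 4x**2 − 32x − 48) + (11x**2 + 67x + 90)
  4x**3 + 4x**2 − 32x − 48 = ((4/11)x − 224/121)(11x**2 + 67x + 90) + ((7176/121)x + 14352/121)
  11x**2 + 67x + 90 = ((1331/7176)x + 1815/2392)((7176/121)x + 14352/121) + (0)
Last nonzero remainder: (7176/121)x + 14352/121. Dividing through by 7176/121 gives the monic gcd x + 2.
Then lcm(f, g) = f·g / gcd(f, g); expanding and making the result monic gives the answer.

x**6 + x**5 − 4x**4 + 31x**3 + 7x**2 − 360x − 468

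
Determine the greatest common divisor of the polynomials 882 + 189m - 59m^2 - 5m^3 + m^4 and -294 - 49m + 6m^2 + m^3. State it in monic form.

-42 - m + m^2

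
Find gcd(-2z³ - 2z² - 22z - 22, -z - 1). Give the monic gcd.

z + 1

Apply the Euclidean algorithm:
  -2z³ - 2z² - 22z - 22 = (2z² + 22)(-z - 1) + (0)
Last nonzero remainder: -z - 1. Dividing through by -1 gives the monic gcd z + 1.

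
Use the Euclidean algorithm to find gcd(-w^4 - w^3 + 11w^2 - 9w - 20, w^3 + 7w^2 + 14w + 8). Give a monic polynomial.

w^2 + 5w + 4

Apply the Euclidean algorithm:
  -w^4 - w^3 + 11w^2 - 9w - 20 = (-w + 6)(w^3 + 7w^2 + 14w + 8) + (-17w^2 - 85w - 68)
  w^3 + 7w^2 + 14w + 8 = (-(1/17)w - 2/17)(-17w^2 - 85w - 68) + (0)
Last nonzero remainder: -17w^2 - 85w - 68. Dividing through by -17 gives the monic gcd w^2 + 5w + 4.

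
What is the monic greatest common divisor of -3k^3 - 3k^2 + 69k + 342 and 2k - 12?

k - 6

Euclidean algorithm in ℚ[k]:
  -3k^3 - 3k^2 + 69k + 342 = (-(3/2)k^2 - (21/2)k - 57/2)(2k - 12) + (0)
Last nonzero remainder: 2k - 12. Dividing through by 2 gives the monic gcd k - 6.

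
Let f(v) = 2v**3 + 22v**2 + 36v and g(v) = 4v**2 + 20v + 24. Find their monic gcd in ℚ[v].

Euclidean algorithm in ℚ[v]:
  2v**3 + 22v**2 + 36v = ((1/2)v + 3)(4v**2 + 20v + 24) + (-36v - 72)
  4v**2 + 20v + 24 = (-(1/9)v - 1/3)(-36v - 72) + (0)
Last nonzero remainder: -36v - 72. Dividing through by -36 gives the monic gcd v + 2.

v + 2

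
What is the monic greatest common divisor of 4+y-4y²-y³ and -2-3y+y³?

Repeated division with remainder:
  -y³-4y²+y+4 = (-1)(y³-3y-2) + (-4y²-2y+2)
  y³-3y-2 = (-(1/4)y+1/8)(-4y²-2y+2) + (-(9/4)y-9/4)
  -4y²-2y+2 = ((16/9)y-8/9)(-(9/4)y-9/4) + (0)
Last nonzero remainder: -(9/4)y-9/4. Dividing through by -9/4 gives the monic gcd y+1.

1+y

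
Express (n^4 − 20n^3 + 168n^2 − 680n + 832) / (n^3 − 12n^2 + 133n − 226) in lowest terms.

Apply the Euclidean algorithm:
  n^4 − 20n^3 + 168n^2 − 680n + 832 = (n − 8)(n^3 − 12n^2 + 133n − 226) + (−61n^2 + 610n − 976)
  n^3 − 12n^2 + 133n − 226 = (−(1/61)n + 2/61)(−61n^2 + 610n − 976) + (97n − 194)
  −61n^2 + 610n − 976 = (−(61/97)n + 488/97)(97n − 194) + (0)
Last nonzero remainder: 97n − 194. Dividing through by 97 gives the monic gcd n − 2.
Cancel n − 2 from numerator and denominator to get the reduced form.

(n^3 − 18n^2 + 132n − 416)/(n^2 − 10n + 113)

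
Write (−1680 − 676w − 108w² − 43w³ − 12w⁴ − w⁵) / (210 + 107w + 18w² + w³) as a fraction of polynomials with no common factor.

(−56 − 2w − w² − w³)/(7 + w)

Apply the Euclidean algorithm:
  −w⁵ − 12w⁴ − 43w³ − 108w² − 676w − 1680 = (−w² + 6w − 44)(w³ + 18w² + 107w + 210) + (252w² + 2772w + 7560)
  w³ + 18w² + 107w + 210 = ((1/252)w + 1/36)(252w² + 2772w + 7560) + (0)
Last nonzero remainder: 252w² + 2772w + 7560. Dividing through by 252 gives the monic gcd w² + 11w + 30.
Cancel w² + 11w + 30 from numerator and denominator to get the reduced form.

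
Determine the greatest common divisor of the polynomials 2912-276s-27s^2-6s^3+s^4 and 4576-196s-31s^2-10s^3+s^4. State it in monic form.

-416-20s+s^2+s^3

Euclidean algorithm in ℚ[s]:
  s^4-6s^3-27s^2-276s+2912 = (s^4-10s^3-31s^2-196s+4576) + (4s^3+4s^2-80s-1664)
  s^4-10s^3-31s^2-196s+4576 = ((1/4)s-11/4)(4s^3+4s^2-80s-1664) + (0)
Last nonzero remainder: 4s^3+4s^2-80s-1664. Dividing through by 4 gives the monic gcd s^3+s^2-20s-416.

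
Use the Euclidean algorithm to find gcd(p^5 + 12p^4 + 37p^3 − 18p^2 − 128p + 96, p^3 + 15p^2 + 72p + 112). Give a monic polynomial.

p^2 + 8p + 16

By polynomial division,
  p^5 + 12p^4 + 37p^3 − 18p^2 − 128p + 96 = (p^2 − 3p + 10)(p^3 + 15p^2 + 72p + 112) + (−64p^2 − 512p − 1024)
  p^3 + 15p^2 + 72p + 112 = (−(1/64)p − 7/64)(−64p^2 − 512p − 1024) + (0)
Last nonzero remainder: −64p^2 − 512p − 1024. Dividing through by −64 gives the monic gcd p^2 + 8p + 16.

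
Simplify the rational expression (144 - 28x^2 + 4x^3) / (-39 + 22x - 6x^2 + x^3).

By polynomial division,
  4x^3 - 28x^2 + 144 = (4)(x^3 - 6x^2 + 22x - 39) + (-4x^2 - 88x + 300)
  x^3 - 6x^2 + 22x - 39 = (-(1/4)x + 7)(-4x^2 - 88x + 300) + (713x - 2139)
  -4x^2 - 88x + 300 = (-(4/713)x - 100/713)(713x - 2139) + (0)
Last nonzero remainder: 713x - 2139. Dividing through by 713 gives the monic gcd x - 3.
Cancel x - 3 from numerator and denominator to get the reduced form.

(-48 - 16x + 4x^2)/(13 - 3x + x^2)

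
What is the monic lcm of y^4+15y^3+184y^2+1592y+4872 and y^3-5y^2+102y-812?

y^5+8y^4+79y^3+304y^2-6272y-34104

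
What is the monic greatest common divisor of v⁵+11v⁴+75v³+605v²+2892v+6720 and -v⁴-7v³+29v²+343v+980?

By polynomial division,
  v⁵+11v⁴+75v³+605v²+2892v+6720 = (-v-4)(-v⁴-7v³+29v²+343v+980) + (76v³+1064v²+5244v+10640)
  -v⁴-7v³+29v²+343v+980 = (-(1/76)v+7/76)(76v³+1064v²+5244v+10640) + (0)
Last nonzero remainder: 76v³+1064v²+5244v+10640. Dividing through by 76 gives the monic gcd v³+14v²+69v+140.

v³+14v²+69v+140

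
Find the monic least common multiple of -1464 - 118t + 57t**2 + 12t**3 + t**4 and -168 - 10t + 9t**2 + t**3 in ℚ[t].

-10248 - 2290t + 281t**2 + 141t**3 + 19t**4 + t**5

Apply the Euclidean algorithm:
  t**4 + 12t**3 + 57t**2 - 118t - 1464 = (t + 3)(t**3 + 9t**2 - 10t - 168) + (40t**2 + 80t - 960)
  t**3 + 9t**2 - 10t - 168 = ((1/40)t + 7/40)(40t**2 + 80t - 960) + (0)
Last nonzero remainder: 40t**2 + 80t - 960. Dividing through by 40 gives the monic gcd t**2 + 2t - 24.
Then lcm(f, g) = f·g / gcd(f, g); expanding and making the result monic gives the answer.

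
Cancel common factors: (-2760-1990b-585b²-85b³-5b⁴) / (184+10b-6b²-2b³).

(120+50b+5b²)/(-8+2b)

Repeated division with remainder:
  -5b⁴-85b³-585b²-1990b-2760 = ((5/2)b+35)(-2b³-6b²+10b+184) + (-400b²-2800b-9200)
  -2b³-6b²+10b+184 = ((1/200)b-1/50)(-400b²-2800b-9200) + (0)
Last nonzero remainder: -400b²-2800b-9200. Dividing through by -400 gives the monic gcd b²+7b+23.
Cancel b²+7b+23 from numerator and denominator to get the reduced form.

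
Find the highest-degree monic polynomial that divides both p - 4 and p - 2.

1

Euclidean algorithm in ℚ[p]:
  p - 4 = (p - 2) + (-2)
  p - 2 = (-(1/2)p + 1)(-2) + (0)
The last nonzero remainder is the constant -2, so the polynomials are coprime and gcd = 1.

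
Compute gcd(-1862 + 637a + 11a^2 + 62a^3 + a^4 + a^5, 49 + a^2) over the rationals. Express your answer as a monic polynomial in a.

By polynomial division,
  a^5 + a^4 + 62a^3 + 11a^2 + 637a - 1862 = (a^3 + a^2 + 13a - 38)(a^2 + 49) + (0)
The last nonzero remainder a^2 + 49 is already monic.

49 + a^2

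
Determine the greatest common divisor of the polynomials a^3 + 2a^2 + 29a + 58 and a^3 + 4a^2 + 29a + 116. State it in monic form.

Apply the Euclidean algorithm:
  a^3 + 2a^2 + 29a + 58 = (a^3 + 4a^2 + 29a + 116) + (-2a^2 - 58)
  a^3 + 4a^2 + 29a + 116 = (-(1/2)a - 2)(-2a^2 - 58) + (0)
Last nonzero remainder: -2a^2 - 58. Dividing through by -2 gives the monic gcd a^2 + 29.

a^2 + 29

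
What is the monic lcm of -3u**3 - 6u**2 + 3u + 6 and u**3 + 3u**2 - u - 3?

u**4 + 5u**3 + 5u**2 - 5u - 6

By polynomial division,
  -3u**3 - 6u**2 + 3u + 6 = (-3)(u**3 + 3u**2 - u - 3) + (3u**2 - 3)
  u**3 + 3u**2 - u - 3 = ((1/3)u + 1)(3u**2 - 3) + (0)
Last nonzero remainder: 3u**2 - 3. Dividing through by 3 gives the monic gcd u**2 - 1.
Then lcm(f, g) = f·g / gcd(f, g); expanding and making the result monic gives the answer.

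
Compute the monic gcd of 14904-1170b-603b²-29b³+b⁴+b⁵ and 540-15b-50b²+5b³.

36-13b+b²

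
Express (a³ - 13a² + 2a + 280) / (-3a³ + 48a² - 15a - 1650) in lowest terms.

(-a² + 3a + 28)/(3a² - 18a - 165)

Apply the Euclidean algorithm:
  a³ - 13a² + 2a + 280 = (-1/3)(-3a³ + 48a² - 15a - 1650) + (3a² - 3a - 270)
  -3a³ + 48a² - 15a - 1650 = (-a + 15)(3a² - 3a - 270) + (-240a + 2400)
  3a² - 3a - 270 = (-(1/80)a - 9/80)(-240a + 2400) + (0)
Last nonzero remainder: -240a + 2400. Dividing through by -240 gives the monic gcd a - 10.
Cancel a - 10 from numerator and denominator to get the reduced form.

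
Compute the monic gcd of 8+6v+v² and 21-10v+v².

1

Apply the Euclidean algorithm:
  v²+6v+8 = (v²-10v+21) + (16v-13)
  v²-10v+21 = ((1/16)v-147/256)(16v-13) + (3465/256)
  16v-13 = ((4096/3465)v-3328/3465)(3465/256) + (0)
The last nonzero remainder is the constant 3465/256, so the polynomials are coprime and gcd = 1.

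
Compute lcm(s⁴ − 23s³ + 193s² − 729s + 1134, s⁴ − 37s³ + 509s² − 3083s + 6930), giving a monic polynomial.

s⁶ − 44s⁵ + 786s⁴ − 7312s³ + 37673s² − 104004s + 124740

Repeated division with remainder:
  s⁴ − 23s³ + 193s² − 729s + 1134 = (s⁴ − 37s³ + 509s² − 3083s + 6930) + (14s³ − 316s² + 2354s − 5796)
  s⁴ − 37s³ + 509s² − 3083s + 6930 = ((1/14)s − 101/98)(14s³ − 316s² + 2354s − 5796) + ((744/49)s² − (11904/49)s + 6696/7)
  14s³ − 316s² + 2354s − 5796 = ((343/372)s − 1127/186)((744/49)s² − (11904/49)s + 6696/7) + (0)
Last nonzero remainder: (744/49)s² − (11904/49)s + 6696/7. Dividing through by 744/49 gives the monic gcd s² − 16s + 63.
Then lcm(f, g) = f·g / gcd(f, g); expanding and making the result monic gives the answer.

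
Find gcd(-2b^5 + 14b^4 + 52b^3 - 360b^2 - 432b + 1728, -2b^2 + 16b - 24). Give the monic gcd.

By polynomial division,
  -2b^5 + 14b^4 + 52b^3 - 360b^2 - 432b + 1728 = (b^3 + b^2 - 30b - 72)(-2b^2 + 16b - 24) + (0)
Last nonzero remainder: -2b^2 + 16b - 24. Dividing through by -2 gives the monic gcd b^2 - 8b + 12.

b^2 - 8b + 12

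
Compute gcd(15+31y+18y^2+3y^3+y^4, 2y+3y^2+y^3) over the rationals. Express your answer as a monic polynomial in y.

1+y

Repeated division with remainder:
  y^4+3y^3+18y^2+31y+15 = (y)(y^3+3y^2+2y) + (16y^2+31y+15)
  y^3+3y^2+2y = ((1/16)y+17/256)(16y^2+31y+15) + (−(255/256)y−255/256)
  16y^2+31y+15 = (−(4096/255)y−256/17)(−(255/256)y−255/256) + (0)
Last nonzero remainder: −(255/256)y−255/256. Dividing through by −255/256 gives the monic gcd y+1.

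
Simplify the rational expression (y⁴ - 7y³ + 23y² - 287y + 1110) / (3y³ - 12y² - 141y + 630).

Euclidean algorithm in ℚ[y]:
  y⁴ - 7y³ + 23y² - 287y + 1110 = ((1/3)y - 1)(3y³ - 12y² - 141y + 630) + (58y² - 638y + 1740)
  3y³ - 12y² - 141y + 630 = ((3/58)y + 21/58)(58y² - 638y + 1740) + (0)
Last nonzero remainder: 58y² - 638y + 1740. Dividing through by 58 gives the monic gcd y² - 11y + 30.
Cancel y² - 11y + 30 from numerator and denominator to get the reduced form.

(y² + 4y + 37)/(3y + 21)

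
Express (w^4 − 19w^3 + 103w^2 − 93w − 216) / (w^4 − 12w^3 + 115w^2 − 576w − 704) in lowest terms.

(w^2 − 12w + 27)/(w^2 − 5w + 88)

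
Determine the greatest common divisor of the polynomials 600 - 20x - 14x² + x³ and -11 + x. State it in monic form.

Apply the Euclidean algorithm:
  x³ - 14x² - 20x + 600 = (x² - 3x - 53)(x - 11) + (17)
  x - 11 = ((1/17)x - 11/17)(17) + (0)
The last nonzero remainder is the constant 17, so the polynomials are coprime and gcd = 1.

1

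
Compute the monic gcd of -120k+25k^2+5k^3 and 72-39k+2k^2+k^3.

By polynomial division,
  5k^3+25k^2-120k = (5)(k^3+2k^2-39k+72) + (15k^2+75k-360)
  k^3+2k^2-39k+72 = ((1/15)k-1/5)(15k^2+75k-360) + (0)
Last nonzero remainder: 15k^2+75k-360. Dividing through by 15 gives the monic gcd k^2+5k-24.

-24+5k+k^2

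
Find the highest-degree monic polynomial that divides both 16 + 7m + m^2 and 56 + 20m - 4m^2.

1

Apply the Euclidean algorithm:
  m^2 + 7m + 16 = (-1/4)(-4m^2 + 20m + 56) + (12m + 30)
  -4m^2 + 20m + 56 = (-(1/3)m + 5/2)(12m + 30) + (-19)
  12m + 30 = (-(12/19)m - 30/19)(-19) + (0)
The last nonzero remainder is the constant -19, so the polynomials are coprime and gcd = 1.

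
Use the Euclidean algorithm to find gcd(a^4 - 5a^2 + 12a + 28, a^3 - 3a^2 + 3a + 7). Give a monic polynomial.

By polynomial division,
  a^4 - 5a^2 + 12a + 28 = (a + 3)(a^3 - 3a^2 + 3a + 7) + (a^2 - 4a + 7)
  a^3 - 3a^2 + 3a + 7 = (a + 1)(a^2 - 4a + 7) + (0)
The last nonzero remainder a^2 - 4a + 7 is already monic.

a^2 - 4a + 7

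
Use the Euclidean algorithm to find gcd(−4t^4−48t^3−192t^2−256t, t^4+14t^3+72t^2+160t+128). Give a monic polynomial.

t^3+12t^2+48t+64

By polynomial division,
  −4t^4−48t^3−192t^2−256t = (−4)(t^4+14t^3+72t^2+160t+128) + (8t^3+96t^2+384t+512)
  t^4+14t^3+72t^2+160t+128 = ((1/8)t+1/4)(8t^3+96t^2+384t+512) + (0)
Last nonzero remainder: 8t^3+96t^2+384t+512. Dividing through by 8 gives the monic gcd t^3+12t^2+48t+64.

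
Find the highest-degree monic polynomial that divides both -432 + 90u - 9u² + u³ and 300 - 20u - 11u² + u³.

-6 + u

Euclidean algorithm in ℚ[u]:
  u³ - 9u² + 90u - 432 = (u³ - 11u² - 20u + 300) + (2u² + 110u - 732)
  u³ - 11u² - 20u + 300 = ((1/2)u - 33)(2u² + 110u - 732) + (3976u - 23856)
  2u² + 110u - 732 = ((1/1988)u + 61/1988)(3976u - 23856) + (0)
Last nonzero remainder: 3976u - 23856. Dividing through by 3976 gives the monic gcd u - 6.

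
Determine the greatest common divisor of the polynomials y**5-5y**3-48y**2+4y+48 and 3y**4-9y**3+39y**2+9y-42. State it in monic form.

y**2-1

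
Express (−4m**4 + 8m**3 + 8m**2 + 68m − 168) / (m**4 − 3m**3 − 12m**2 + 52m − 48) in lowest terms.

(−4m**2 − 12m − 28)/(m**2 + 2m − 8)

Euclidean algorithm in ℚ[m]:
  −4m**4 + 8m**3 + 8m**2 + 68m − 168 = (−4)(m**4 − 3m**3 − 12m**2 + 52m − 48) + (−4m**3 − 40m**2 + 276m − 360)
  m**4 − 3m**3 − 12m**2 + 52m − 48 = (−(1/4)m + 13/4)(−4m**3 − 40m**2 + 276m − 360) + (187m**2 − 935m + 1122)
  −4m**3 − 40m**2 + 276m − 360 = (−(4/187)m − 60/187)(187m**2 − 935m + 1122) + (0)
Last nonzero remainder: 187m**2 − 935m + 1122. Dividing through by 187 gives the monic gcd m**2 − 5m + 6.
Cancel m**2 − 5m + 6 from numerator and denominator to get the reduced form.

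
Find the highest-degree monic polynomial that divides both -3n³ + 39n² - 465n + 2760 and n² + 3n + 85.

Apply the Euclidean algorithm:
  -3n³ + 39n² - 465n + 2760 = (-3n + 48)(n² + 3n + 85) + (-354n - 1320)
  n² + 3n + 85 = (-(1/354)n + 43/20886)(-354n - 1320) + (305345/3481)
  -354n - 1320 = (-(1232274/305345)n - 918984/61069)(305345/3481) + (0)
The last nonzero remainder is the constant 305345/3481, so the polynomials are coprime and gcd = 1.

1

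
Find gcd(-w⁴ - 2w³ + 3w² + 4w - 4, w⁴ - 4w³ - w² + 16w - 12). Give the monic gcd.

w² + w - 2

By polynomial division,
  -w⁴ - 2w³ + 3w² + 4w - 4 = (-1)(w⁴ - 4w³ - w² + 16w - 12) + (-6w³ + 2w² + 20w - 16)
  w⁴ - 4w³ - w² + 16w - 12 = (-(1/6)w + 11/18)(-6w³ + 2w² + 20w - 16) + ((10/9)w² + (10/9)w - 20/9)
  -6w³ + 2w² + 20w - 16 = (-(27/5)w + 36/5)((10/9)w² + (10/9)w - 20/9) + (0)
Last nonzero remainder: (10/9)w² + (10/9)w - 20/9. Dividing through by 10/9 gives the monic gcd w² + w - 2.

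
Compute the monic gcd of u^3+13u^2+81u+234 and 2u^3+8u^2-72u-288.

u+6

Apply the Euclidean algorithm:
  u^3+13u^2+81u+234 = (1/2)(2u^3+8u^2-72u-288) + (9u^2+117u+378)
  2u^3+8u^2-72u-288 = ((2/9)u-2)(9u^2+117u+378) + (78u+468)
  9u^2+117u+378 = ((3/26)u+21/26)(78u+468) + (0)
Last nonzero remainder: 78u+468. Dividing through by 78 gives the monic gcd u+6.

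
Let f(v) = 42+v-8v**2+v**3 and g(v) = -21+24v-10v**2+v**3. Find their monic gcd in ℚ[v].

-7+v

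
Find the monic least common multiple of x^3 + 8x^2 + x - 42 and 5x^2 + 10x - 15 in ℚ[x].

x^4 + 7x^3 - 7x^2 - 43x + 42

By polynomial division,
  x^3 + 8x^2 + x - 42 = ((1/5)x + 6/5)(5x^2 + 10x - 15) + (-8x - 24)
  5x^2 + 10x - 15 = (-(5/8)x + 5/8)(-8x - 24) + (0)
Last nonzero remainder: -8x - 24. Dividing through by -8 gives the monic gcd x + 3.
Then lcm(f, g) = f·g / gcd(f, g); expanding and making the result monic gives the answer.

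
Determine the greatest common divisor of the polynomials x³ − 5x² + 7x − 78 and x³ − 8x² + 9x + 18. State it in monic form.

x − 6

By polynomial division,
  x³ − 5x² + 7x − 78 = (x³ − 8x² + 9x + 18) + (3x² − 2x − 96)
  x³ − 8x² + 9x + 18 = ((1/3)x − 22/9)(3x² − 2x − 96) + ((325/9)x − 650/3)
  3x² − 2x − 96 = ((27/325)x + 144/325)((325/9)x − 650/3) + (0)
Last nonzero remainder: (325/9)x − 650/3. Dividing through by 325/9 gives the monic gcd x − 6.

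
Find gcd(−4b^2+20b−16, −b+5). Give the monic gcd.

1

Euclidean algorithm in ℚ[b]:
  −4b^2+20b−16 = (4b)(−b+5) + (−16)
  −b+5 = ((1/16)b−5/16)(−16) + (0)
The last nonzero remainder is the constant −16, so the polynomials are coprime and gcd = 1.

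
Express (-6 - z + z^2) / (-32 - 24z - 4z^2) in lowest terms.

(3 - z)/(16 + 4z)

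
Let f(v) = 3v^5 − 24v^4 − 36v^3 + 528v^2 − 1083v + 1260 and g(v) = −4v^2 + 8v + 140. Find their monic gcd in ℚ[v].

v^2 − 2v − 35

By polynomial division,
  3v^5 − 24v^4 − 36v^3 + 528v^2 − 1083v + 1260 = (−(3/4)v^3 + (9/2)v^2 − (33/4)v + 9)(−4v^2 + 8v + 140) + (0)
Last nonzero remainder: −4v^2 + 8v + 140. Dividing through by −4 gives the monic gcd v^2 − 2v − 35.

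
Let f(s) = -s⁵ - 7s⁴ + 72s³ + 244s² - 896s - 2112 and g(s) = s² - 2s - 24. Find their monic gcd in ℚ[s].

Euclidean algorithm in ℚ[s]:
  -s⁵ - 7s⁴ + 72s³ + 244s² - 896s - 2112 = (-s³ - 9s² + 30s + 88)(s² - 2s - 24) + (0)
The last nonzero remainder s² - 2s - 24 is already monic.

s² - 2s - 24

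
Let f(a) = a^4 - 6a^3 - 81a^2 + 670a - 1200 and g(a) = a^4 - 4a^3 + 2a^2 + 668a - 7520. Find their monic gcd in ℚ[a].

Repeated division with remainder:
  a^4 - 6a^3 - 81a^2 + 670a - 1200 = (a^4 - 4a^3 + 2a^2 + 668a - 7520) + (-2a^3 - 83a^2 + 2a + 6320)
  a^4 - 4a^3 + 2a^2 + 668a - 7520 = (-(1/2)a + 91/4)(-2a^3 - 83a^2 + 2a + 6320) + ((7565/4)a^2 + (7565/2)a - 151300)
  -2a^3 - 83a^2 + 2a + 6320 = (-(8/7565)a - 316/7565)((7565/4)a^2 + (7565/2)a - 151300) + (0)
Last nonzero remainder: (7565/4)a^2 + (7565/2)a - 151300. Dividing through by 7565/4 gives the monic gcd a^2 + 2a - 80.

a^2 + 2a - 80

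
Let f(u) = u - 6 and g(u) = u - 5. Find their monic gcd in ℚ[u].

Euclidean algorithm in ℚ[u]:
  u - 6 = (u - 5) + (-1)
  u - 5 = (-u + 5)(-1) + (0)
The last nonzero remainder is the constant -1, so the polynomials are coprime and gcd = 1.

1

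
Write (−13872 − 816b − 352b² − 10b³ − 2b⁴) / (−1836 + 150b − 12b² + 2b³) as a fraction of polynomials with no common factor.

(−68 − 2b − b²)/(−9 + b)

By polynomial division,
  −2b⁴ − 10b³ − 352b² − 816b − 13872 = (−b − 11)(2b³ − 12b² + 150b − 1836) + (−334b² − 1002b − 34068)
  2b³ − 12b² + 150b − 1836 = (−(1/167)b + 9/167)(−334b² − 1002b − 34068) + (0)
Last nonzero remainder: −334b² − 1002b − 34068. Dividing through by −334 gives the monic gcd b² + 3b + 102.
Cancel b² + 3b + 102 from numerator and denominator to get the reduced form.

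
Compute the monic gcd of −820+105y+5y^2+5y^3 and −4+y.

Apply the Euclidean algorithm:
  5y^3+5y^2+105y−820 = (5y^2+25y+205)(y−4) + (0)
The last nonzero remainder y−4 is already monic.

−4+y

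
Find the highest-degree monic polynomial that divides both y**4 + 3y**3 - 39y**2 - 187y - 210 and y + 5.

y + 5

By polynomial division,
  y**4 + 3y**3 - 39y**2 - 187y - 210 = (y**3 - 2y**2 - 29y - 42)(y + 5) + (0)
The last nonzero remainder y + 5 is already monic.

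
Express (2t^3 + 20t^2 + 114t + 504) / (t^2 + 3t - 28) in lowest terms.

(2t^2 + 6t + 72)/(t - 4)

Repeated division with remainder:
  2t^3 + 20t^2 + 114t + 504 = (2t + 14)(t^2 + 3t - 28) + (128t + 896)
  t^2 + 3t - 28 = ((1/128)t - 1/32)(128t + 896) + (0)
Last nonzero remainder: 128t + 896. Dividing through by 128 gives the monic gcd t + 7.
Cancel t + 7 from numerator and denominator to get the reduced form.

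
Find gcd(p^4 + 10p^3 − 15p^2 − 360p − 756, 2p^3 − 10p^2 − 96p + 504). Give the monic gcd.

p^2 + p − 42

Euclidean algorithm in ℚ[p]:
  p^4 + 10p^3 − 15p^2 − 360p − 756 = ((1/2)p + 15/2)(2p^3 − 10p^2 − 96p + 504) + (108p^2 + 108p − 4536)
  2p^3 − 10p^2 − 96p + 504 = ((1/54)p − 1/9)(108p^2 + 108p − 4536) + (0)
Last nonzero remainder: 108p^2 + 108p − 4536. Dividing through by 108 gives the monic gcd p^2 + p − 42.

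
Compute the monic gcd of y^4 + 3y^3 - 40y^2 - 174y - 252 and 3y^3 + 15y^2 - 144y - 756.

Euclidean algorithm in ℚ[y]:
  y^4 + 3y^3 - 40y^2 - 174y - 252 = ((1/3)y - 2/3)(3y^3 + 15y^2 - 144y - 756) + (18y^2 - 18y - 756)
  3y^3 + 15y^2 - 144y - 756 = ((1/6)y + 1)(18y^2 - 18y - 756) + (0)
Last nonzero remainder: 18y^2 - 18y - 756. Dividing through by 18 gives the monic gcd y^2 - y - 42.

y^2 - y - 42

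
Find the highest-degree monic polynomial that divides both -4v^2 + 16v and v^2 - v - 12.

Repeated division with remainder:
  -4v^2 + 16v = (-4)(v^2 - v - 12) + (12v - 48)
  v^2 - v - 12 = ((1/12)v + 1/4)(12v - 48) + (0)
Last nonzero remainder: 12v - 48. Dividing through by 12 gives the monic gcd v - 4.

v - 4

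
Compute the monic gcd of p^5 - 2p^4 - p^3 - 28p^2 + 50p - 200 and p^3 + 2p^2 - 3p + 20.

Euclidean algorithm in ℚ[p]:
  p^5 - 2p^4 - p^3 - 28p^2 + 50p - 200 = (p^2 - 4p + 10)(p^3 + 2p^2 - 3p + 20) + (-80p^2 + 160p - 400)
  p^3 + 2p^2 - 3p + 20 = (-(1/80)p - 1/20)(-80p^2 + 160p - 400) + (0)
Last nonzero remainder: -80p^2 + 160p - 400. Dividing through by -80 gives the monic gcd p^2 - 2p + 5.

p^2 - 2p + 5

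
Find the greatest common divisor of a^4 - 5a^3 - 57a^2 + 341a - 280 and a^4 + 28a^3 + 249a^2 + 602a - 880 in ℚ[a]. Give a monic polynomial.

a^2 + 7a - 8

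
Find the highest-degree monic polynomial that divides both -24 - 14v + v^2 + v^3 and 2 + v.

2 + v

By polynomial division,
  v^3 + v^2 - 14v - 24 = (v^2 - v - 12)(v + 2) + (0)
The last nonzero remainder v + 2 is already monic.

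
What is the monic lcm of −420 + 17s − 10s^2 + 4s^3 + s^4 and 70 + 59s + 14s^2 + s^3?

−4200 − 2770s − 401s^2 − 13s^3 + 28s^4 + 11s^5 + s^6

Euclidean algorithm in ℚ[s]:
  s^4 + 4s^3 − 10s^2 + 17s − 420 = (s − 10)(s^3 + 14s^2 + 59s + 70) + (71s^2 + 537s + 280)
  s^3 + 14s^2 + 59s + 70 = ((1/71)s + 457/5041)(71s^2 + 537s + 280) + ((32130/5041)s + 224910/5041)
  71s^2 + 537s + 280 = ((357911/32130)s + 20164/3213)((32130/5041)s + 224910/5041) + (0)
Last nonzero remainder: (32130/5041)s + 224910/5041. Dividing through by 32130/5041 gives the monic gcd s + 7.
Then lcm(f, g) = f·g / gcd(f, g); expanding and making the result monic gives the answer.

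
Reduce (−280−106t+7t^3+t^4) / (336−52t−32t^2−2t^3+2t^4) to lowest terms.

Apply the Euclidean algorithm:
  t^4+7t^3−106t−280 = (1/2)(2t^4−2t^3−32t^2−52t+336) + (8t^3+16t^2−80t−448)
  2t^4−2t^3−32t^2−52t+336 = ((1/4)t−3/4)(8t^3+16t^2−80t−448) + (0)
Last nonzero remainder: 8t^3+16t^2−80t−448. Dividing through by 8 gives the monic gcd t^3+2t^2−10t−56.
Cancel t^3+2t^2−10t−56 from numerator and denominator to get the reduced form.

(5+t)/(−6+2t)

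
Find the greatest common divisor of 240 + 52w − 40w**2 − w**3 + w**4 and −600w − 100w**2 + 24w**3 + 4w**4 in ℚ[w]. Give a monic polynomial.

−30 + w + w**2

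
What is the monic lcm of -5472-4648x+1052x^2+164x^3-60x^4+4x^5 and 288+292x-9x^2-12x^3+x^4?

10944+7928x-3266x^2-65x^3+161x^4-23x^5+x^6

Euclidean algorithm in ℚ[x]:
  4x^5-60x^4+164x^3+1052x^2-4648x-5472 = (4x-12)(x^4-12x^3-9x^2+292x+288) + (56x^3-224x^2-2296x-2016)
  x^4-12x^3-9x^2+292x+288 = ((1/56)x-1/7)(56x^3-224x^2-2296x-2016) + (0)
Last nonzero remainder: 56x^3-224x^2-2296x-2016. Dividing through by 56 gives the monic gcd x^3-4x^2-41x-36.
Then lcm(f, g) = f·g / gcd(f, g); expanding and making the result monic gives the answer.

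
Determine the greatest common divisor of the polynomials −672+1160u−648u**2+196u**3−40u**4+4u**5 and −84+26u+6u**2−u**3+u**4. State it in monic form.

Euclidean algorithm in ℚ[u]:
  4u**5−40u**4+196u**3−648u**2+1160u−672 = (4u−36)(u**4−u**3+6u**2+26u−84) + (136u**3−536u**2+2432u−3696)
  u**4−u**3+6u**2+26u−84 = ((1/136)u+25/1156)(136u**3−536u**2+2432u−3696) + (−(84/289)u**2+(168/289)u−1176/289)
  136u**3−536u**2+2432u−3696 = (−(9826/21)u+6358/7)(−(84/289)u**2+(168/289)u−1176/289) + (0)
Last nonzero remainder: −(84/289)u**2+(168/289)u−1176/289. Dividing through by −84/289 gives the monic gcd u**2−2u+14.

14−2u+u**2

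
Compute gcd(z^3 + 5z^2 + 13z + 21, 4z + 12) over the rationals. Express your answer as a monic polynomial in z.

z + 3

Apply the Euclidean algorithm:
  z^3 + 5z^2 + 13z + 21 = ((1/4)z^2 + (1/2)z + 7/4)(4z + 12) + (0)
Last nonzero remainder: 4z + 12. Dividing through by 4 gives the monic gcd z + 3.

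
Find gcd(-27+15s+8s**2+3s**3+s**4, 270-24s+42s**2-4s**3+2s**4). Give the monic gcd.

9+s+s**2

Euclidean algorithm in ℚ[s]:
  s**4+3s**3+8s**2+15s-27 = (1/2)(2s**4-4s**3+42s**2-24s+270) + (5s**3-13s**2+27s-162)
  2s**4-4s**3+42s**2-24s+270 = ((2/5)s+6/25)(5s**3-13s**2+27s-162) + ((858/25)s**2+(858/25)s+7722/25)
  5s**3-13s**2+27s-162 = ((125/858)s-75/143)((858/25)s**2+(858/25)s+7722/25) + (0)
Last nonzero remainder: (858/25)s**2+(858/25)s+7722/25. Dividing through by 858/25 gives the monic gcd s**2+s+9.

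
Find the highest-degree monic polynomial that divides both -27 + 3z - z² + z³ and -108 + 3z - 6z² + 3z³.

Apply the Euclidean algorithm:
  z³ - z² + 3z - 27 = (1/3)(3z³ - 6z² + 3z - 108) + (z² + 2z + 9)
  3z³ - 6z² + 3z - 108 = (3z - 12)(z² + 2z + 9) + (0)
The last nonzero remainder z² + 2z + 9 is already monic.

9 + 2z + z²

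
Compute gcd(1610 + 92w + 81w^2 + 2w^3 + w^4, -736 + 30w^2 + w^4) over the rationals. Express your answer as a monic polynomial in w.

Repeated division with remainder:
  w^4 + 2w^3 + 81w^2 + 92w + 1610 = (w^4 + 30w^2 - 736) + (2w^3 + 51w^2 + 92w + 2346)
  w^4 + 30w^2 - 736 = ((1/2)w - 51/4)(2w^3 + 51w^2 + 92w + 2346) + ((2537/4)w^2 + 58351/2)
  2w^3 + 51w^2 + 92w + 2346 = ((8/2537)w + 204/2537)((2537/4)w^2 + 58351/2) + (0)
Last nonzero remainder: (2537/4)w^2 + 58351/2. Dividing through by 2537/4 gives the monic gcd w^2 + 46.

46 + w^2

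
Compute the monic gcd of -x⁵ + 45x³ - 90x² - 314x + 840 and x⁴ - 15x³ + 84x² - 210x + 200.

Apply the Euclidean algorithm:
  -x⁵ + 45x³ - 90x² - 314x + 840 = (-x - 15)(x⁴ - 15x³ + 84x² - 210x + 200) + (-96x³ + 960x² - 3264x + 3840)
  x⁴ - 15x³ + 84x² - 210x + 200 = (-(1/96)x + 5/96)(-96x³ + 960x² - 3264x + 3840) + (0)
Last nonzero remainder: -96x³ + 960x² - 3264x + 3840. Dividing through by -96 gives the monic gcd x³ - 10x² + 34x - 40.

x³ - 10x² + 34x - 40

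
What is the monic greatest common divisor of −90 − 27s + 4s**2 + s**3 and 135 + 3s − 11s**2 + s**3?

−15 − 2s + s**2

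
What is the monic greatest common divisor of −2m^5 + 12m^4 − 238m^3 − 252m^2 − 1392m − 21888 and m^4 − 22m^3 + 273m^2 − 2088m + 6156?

m^2 − 7m + 114

Apply the Euclidean algorithm:
  −2m^5 + 12m^4 − 238m^3 − 252m^2 − 1392m − 21888 = (−2m − 32)(m^4 − 22m^3 + 273m^2 − 2088m + 6156) + (−396m^3 + 4308m^2 − 55896m + 175104)
  m^4 − 22m^3 + 273m^2 − 2088m + 6156 = (−(1/396)m + 367/13068)(−396m^3 + 4308m^2 − 55896m + 175104) + ((11830/1089)m^2 − (82810/1089)m + 449540/363)
  −396m^3 + 4308m^2 − 55896m + 175104 = (−(215622/5915)m + 836352/5915)((11830/1089)m^2 − (82810/1089)m + 449540/363) + (0)
Last nonzero remainder: (11830/1089)m^2 − (82810/1089)m + 449540/363. Dividing through by 11830/1089 gives the monic gcd m^2 − 7m + 114.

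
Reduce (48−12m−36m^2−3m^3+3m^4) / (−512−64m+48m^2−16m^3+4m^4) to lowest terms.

(−6+3m+3m^2)/(64−8m+4m^2)

Apply the Euclidean algorithm:
  3m^4−3m^3−36m^2−12m+48 = (3/4)(4m^4−16m^3+48m^2−64m−512) + (9m^3−72m^2+36m+432)
  4m^4−16m^3+48m^2−64m−512 = ((4/9)m+16/9)(9m^3−72m^2+36m+432) + (160m^2−320m−1280)
  9m^3−72m^2+36m+432 = ((9/160)m−27/80)(160m^2−320m−1280) + (0)
Last nonzero remainder: 160m^2−320m−1280. Dividing through by 160 gives the monic gcd m^2−2m−8.
Cancel m^2−2m−8 from numerator and denominator to get the reduced form.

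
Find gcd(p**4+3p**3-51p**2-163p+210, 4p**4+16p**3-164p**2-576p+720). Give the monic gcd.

Repeated division with remainder:
  p**4+3p**3-51p**2-163p+210 = (1/4)(4p**4+16p**3-164p**2-576p+720) + (-p**3-10p**2-19p+30)
  4p**4+16p**3-164p**2-576p+720 = (-4p+24)(-p**3-10p**2-19p+30) + (0)
Last nonzero remainder: -p**3-10p**2-19p+30. Dividing through by -1 gives the monic gcd p**3+10p**2+19p-30.

p**3+10p**2+19p-30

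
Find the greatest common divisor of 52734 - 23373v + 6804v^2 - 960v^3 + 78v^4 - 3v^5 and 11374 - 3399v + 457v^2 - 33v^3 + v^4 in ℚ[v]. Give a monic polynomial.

Repeated division with remainder:
  -3v^5 + 78v^4 - 960v^3 + 6804v^2 - 23373v + 52734 = (-3v - 21)(v^4 - 33v^3 + 457v^2 - 3399v + 11374) + (-282v^3 + 6204v^2 - 60630v + 291588)
  v^4 - 33v^3 + 457v^2 - 3399v + 11374 = (-(1/282)v + 11/282)(-282v^3 + 6204v^2 - 60630v + 291588) + (0)
Last nonzero remainder: -282v^3 + 6204v^2 - 60630v + 291588. Dividing through by -282 gives the monic gcd v^3 - 22v^2 + 215v - 1034.

-1034 + 215v - 22v^2 + v^3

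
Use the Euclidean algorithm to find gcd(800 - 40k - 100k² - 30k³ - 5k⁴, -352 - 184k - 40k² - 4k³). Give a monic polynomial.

4 + k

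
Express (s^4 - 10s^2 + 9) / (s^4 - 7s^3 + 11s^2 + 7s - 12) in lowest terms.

(s + 3)/(s - 4)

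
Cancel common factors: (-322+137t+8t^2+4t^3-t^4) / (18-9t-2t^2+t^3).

(161+12t+2t^2-t^3)/(-9+t^2)

By polynomial division,
  -t^4+4t^3+8t^2+137t-322 = (-t+2)(t^3-2t^2-9t+18) + (3t^2+173t-358)
  t^3-2t^2-9t+18 = ((1/3)t-179/9)(3t^2+173t-358) + ((31960/9)t-63920/9)
  3t^2+173t-358 = ((27/31960)t+1611/31960)((31960/9)t-63920/9) + (0)
Last nonzero remainder: (31960/9)t-63920/9. Dividing through by 31960/9 gives the monic gcd t-2.
Cancel t-2 from numerator and denominator to get the reduced form.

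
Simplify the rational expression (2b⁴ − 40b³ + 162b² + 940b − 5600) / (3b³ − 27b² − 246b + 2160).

(2b² − 4b − 70)/(3b + 27)

By polynomial division,
  2b⁴ − 40b³ + 162b² + 940b − 5600 = ((2/3)b − 22/3)(3b³ − 27b² − 246b + 2160) + (128b² − 2304b + 10240)
  3b³ − 27b² − 246b + 2160 = ((3/128)b + 27/128)(128b² − 2304b + 10240) + (0)
Last nonzero remainder: 128b² − 2304b + 10240. Dividing through by 128 gives the monic gcd b² − 18b + 80.
Cancel b² − 18b + 80 from numerator and denominator to get the reduced form.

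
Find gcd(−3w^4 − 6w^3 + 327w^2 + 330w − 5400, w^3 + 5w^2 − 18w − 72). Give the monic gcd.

By polynomial division,
  −3w^4 − 6w^3 + 327w^2 + 330w − 5400 = (−3w + 9)(w^3 + 5w^2 − 18w − 72) + (228w^2 + 276w − 4752)
  w^3 + 5w^2 − 18w − 72 = ((1/228)w + 6/361)(228w^2 + 276w − 4752) + (−(630/361)w + 2520/361)
  228w^2 + 276w − 4752 = (−(13718/105)w − 23826/35)(−(630/361)w + 2520/361) + (0)
Last nonzero remainder: −(630/361)w + 2520/361. Dividing through by −630/361 gives the monic gcd w − 4.

w − 4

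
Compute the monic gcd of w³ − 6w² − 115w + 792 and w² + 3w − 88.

Repeated division with remainder:
  w³ − 6w² − 115w + 792 = (w − 9)(w² + 3w − 88) + (0)
The last nonzero remainder w² + 3w − 88 is already monic.

w² + 3w − 88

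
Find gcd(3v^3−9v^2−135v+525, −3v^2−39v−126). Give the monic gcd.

v+7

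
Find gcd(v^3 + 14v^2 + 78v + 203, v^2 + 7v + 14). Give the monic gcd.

Apply the Euclidean algorithm:
  v^3 + 14v^2 + 78v + 203 = (v + 7)(v^2 + 7v + 14) + (15v + 105)
  v^2 + 7v + 14 = ((1/15)v)(15v + 105) + (14)
  15v + 105 = ((15/14)v + 15/2)(14) + (0)
The last nonzero remainder is the constant 14, so the polynomials are coprime and gcd = 1.

1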